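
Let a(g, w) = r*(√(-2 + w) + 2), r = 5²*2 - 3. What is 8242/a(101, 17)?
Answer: -16484/517 + 8242*√15/517 ≈ 29.859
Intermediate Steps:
r = 47 (r = 25*2 - 3 = 50 - 3 = 47)
a(g, w) = 94 + 47*√(-2 + w) (a(g, w) = 47*(√(-2 + w) + 2) = 47*(2 + √(-2 + w)) = 94 + 47*√(-2 + w))
8242/a(101, 17) = 8242/(94 + 47*√(-2 + 17)) = 8242/(94 + 47*√15)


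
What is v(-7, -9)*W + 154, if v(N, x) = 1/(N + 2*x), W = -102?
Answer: 3952/25 ≈ 158.08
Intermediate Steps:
v(-7, -9)*W + 154 = -102/(-7 + 2*(-9)) + 154 = -102/(-7 - 18) + 154 = -102/(-25) + 154 = -1/25*(-102) + 154 = 102/25 + 154 = 3952/25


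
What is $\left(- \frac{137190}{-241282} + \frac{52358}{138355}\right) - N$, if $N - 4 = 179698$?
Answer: $- \frac{2999441589821907}{16691285555} \approx -1.797 \cdot 10^{5}$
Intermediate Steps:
$N = 179702$ ($N = 4 + 179698 = 179702$)
$\left(- \frac{137190}{-241282} + \frac{52358}{138355}\right) - N = \left(- \frac{137190}{-241282} + \frac{52358}{138355}\right) - 179702 = \left(\left(-137190\right) \left(- \frac{1}{241282}\right) + 52358 \cdot \frac{1}{138355}\right) - 179702 = \left(\frac{68595}{120641} + \frac{52358}{138355}\right) - 179702 = \frac{15806982703}{16691285555} - 179702 = - \frac{2999441589821907}{16691285555}$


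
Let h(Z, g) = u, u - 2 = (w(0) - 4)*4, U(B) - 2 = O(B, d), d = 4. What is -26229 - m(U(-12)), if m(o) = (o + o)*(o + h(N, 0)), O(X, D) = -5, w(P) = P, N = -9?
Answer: -26331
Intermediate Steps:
U(B) = -3 (U(B) = 2 - 5 = -3)
u = -14 (u = 2 + (0 - 4)*4 = 2 - 4*4 = 2 - 16 = -14)
h(Z, g) = -14
m(o) = 2*o*(-14 + o) (m(o) = (o + o)*(o - 14) = (2*o)*(-14 + o) = 2*o*(-14 + o))
-26229 - m(U(-12)) = -26229 - 2*(-3)*(-14 - 3) = -26229 - 2*(-3)*(-17) = -26229 - 1*102 = -26229 - 102 = -26331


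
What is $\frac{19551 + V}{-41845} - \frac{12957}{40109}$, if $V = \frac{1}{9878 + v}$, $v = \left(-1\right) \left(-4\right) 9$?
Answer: $- \frac{2629900120369}{3327854398994} \approx -0.79027$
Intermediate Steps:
$v = 36$ ($v = 4 \cdot 9 = 36$)
$V = \frac{1}{9914}$ ($V = \frac{1}{9878 + 36} = \frac{1}{9914} \approx 0.00010087$)
$\frac{19551 + V}{-41845} - \frac{12957}{40109} = \frac{19551 + \frac{1}{9914}}{-41845} - \frac{12957}{40109} = \frac{193828615}{9914} \left(- \frac{1}{41845}\right) - \frac{12957}{40109} = - \frac{38765723}{82970266} - \frac{12957}{40109} = - \frac{2629900120369}{3327854398994}$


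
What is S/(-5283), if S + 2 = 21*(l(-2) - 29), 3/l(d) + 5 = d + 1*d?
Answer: 206/1761 ≈ 0.11698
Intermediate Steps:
l(d) = 3/(-5 + 2*d) (l(d) = 3/(-5 + (d + 1*d)) = 3/(-5 + (d + d)) = 3/(-5 + 2*d))
S = -618 (S = -2 + 21*(3/(-5 + 2*(-2)) - 29) = -2 + 21*(3/(-5 - 4) - 29) = -2 + 21*(3/(-9) - 29) = -2 + 21*(3*(-⅑) - 29) = -2 + 21*(-⅓ - 29) = -2 + 21*(-88/3) = -2 - 616 = -618)
S/(-5283) = -618/(-5283) = -618*(-1/5283) = 206/1761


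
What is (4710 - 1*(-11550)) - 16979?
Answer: -719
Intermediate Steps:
(4710 - 1*(-11550)) - 16979 = (4710 + 11550) - 16979 = 16260 - 16979 = -719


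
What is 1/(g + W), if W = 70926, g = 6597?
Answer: 1/77523 ≈ 1.2899e-5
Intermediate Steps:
1/(g + W) = 1/(6597 + 70926) = 1/77523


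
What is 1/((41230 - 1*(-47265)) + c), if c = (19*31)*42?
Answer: 1/113233 ≈ 8.8314e-6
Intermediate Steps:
c = 24738 (c = 589*42 = 24738)
1/((41230 - 1*(-47265)) + c) = 1/((41230 - 1*(-47265)) + 24738) = 1/((41230 + 47265) + 24738) = 1/(88495 + 24738) = 1/113233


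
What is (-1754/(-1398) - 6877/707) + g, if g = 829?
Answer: 405499013/494193 ≈ 820.53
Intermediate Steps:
(-1754/(-1398) - 6877/707) + g = (-1754/(-1398) - 6877/707) + 829 = (-1754*(-1/1398) - 6877*1/707) + 829 = (877/699 - 6877/707) + 829 = -4186984/494193 + 829 = 405499013/494193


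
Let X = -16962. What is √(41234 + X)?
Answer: 4*√1517 ≈ 155.79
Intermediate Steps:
√(41234 + X) = √(41234 - 16962) = √24272 = 4*√1517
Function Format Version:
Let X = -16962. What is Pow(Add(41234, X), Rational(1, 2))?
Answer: Mul(4, Pow(1517, Rational(1, 2))) ≈ 155.79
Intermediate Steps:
Pow(Add(41234, X), Rational(1, 2)) = Pow(Add(41234, -16962), Rational(1, 2)) = Pow(24272, Rational(1, 2)) = Mul(4, Pow(1517, Rational(1, 2)))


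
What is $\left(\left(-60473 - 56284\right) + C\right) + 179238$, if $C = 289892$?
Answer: $352373$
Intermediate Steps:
$\left(\left(-60473 - 56284\right) + C\right) + 179238 = \left(\left(-60473 - 56284\right) + 289892\right) + 179238 = \left(-116757 + 289892\right) + 179238 = 173135 + 179238 = 352373$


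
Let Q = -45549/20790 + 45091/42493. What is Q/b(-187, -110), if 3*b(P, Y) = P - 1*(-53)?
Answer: 130929/5176420 ≈ 0.025293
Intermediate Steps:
Q = -43643/38630 (Q = -45549*1/20790 + 45091*(1/42493) = -241/110 + 45091/42493 = -43643/38630 ≈ -1.1298)
b(P, Y) = 53/3 + P/3 (b(P, Y) = (P - 1*(-53))/3 = (P + 53)/3 = (53 + P)/3 = 53/3 + P/3)
Q/b(-187, -110) = -43643/(38630*(53/3 + (⅓)*(-187))) = -43643/(38630*(53/3 - 187/3)) = -43643/(38630*(-134/3)) = -43643/38630*(-3/134) = 130929/5176420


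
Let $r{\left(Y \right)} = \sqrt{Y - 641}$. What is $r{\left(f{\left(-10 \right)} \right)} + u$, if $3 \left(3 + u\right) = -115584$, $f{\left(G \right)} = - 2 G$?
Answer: $-38531 + 3 i \sqrt{69} \approx -38531.0 + 24.92 i$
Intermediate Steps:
$r{\left(Y \right)} = \sqrt{-641 + Y}$
$u = -38531$ ($u = -3 + \frac{1}{3} \left(-115584\right) = -3 - 38528 = -38531$)
$r{\left(f{\left(-10 \right)} \right)} + u = \sqrt{-641 - -20} - 38531 = \sqrt{-641 + 20} - 38531 = \sqrt{-621} - 38531 = 3 i \sqrt{69} - 38531 = -38531 + 3 i \sqrt{69}$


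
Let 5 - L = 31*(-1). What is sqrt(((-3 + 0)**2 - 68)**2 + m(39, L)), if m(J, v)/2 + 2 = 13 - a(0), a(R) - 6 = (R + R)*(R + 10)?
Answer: sqrt(3491) ≈ 59.085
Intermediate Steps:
a(R) = 6 + 2*R*(10 + R) (a(R) = 6 + (R + R)*(R + 10) = 6 + (2*R)*(10 + R) = 6 + 2*R*(10 + R))
L = 36 (L = 5 - 31*(-1) = 5 - 1*(-31) = 5 + 31 = 36)
m(J, v) = 10 (m(J, v) = -4 + 2*(13 - (6 + 2*0**2 + 20*0)) = -4 + 2*(13 - (6 + 2*0 + 0)) = -4 + 2*(13 - (6 + 0 + 0)) = -4 + 2*(13 - 1*6) = -4 + 2*(13 - 6) = -4 + 2*7 = -4 + 14 = 10)
sqrt(((-3 + 0)**2 - 68)**2 + m(39, L)) = sqrt(((-3 + 0)**2 - 68)**2 + 10) = sqrt(((-3)**2 - 68)**2 + 10) = sqrt((9 - 68)**2 + 10) = sqrt((-59)**2 + 10) = sqrt(3481 + 10) = sqrt(3491)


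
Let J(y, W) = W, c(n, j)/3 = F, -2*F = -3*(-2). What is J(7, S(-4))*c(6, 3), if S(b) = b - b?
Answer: 0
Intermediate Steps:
S(b) = 0
F = -3 (F = -(-3)*(-2)/2 = -½*6 = -3)
c(n, j) = -9 (c(n, j) = 3*(-3) = -9)
J(7, S(-4))*c(6, 3) = 0*(-9) = 0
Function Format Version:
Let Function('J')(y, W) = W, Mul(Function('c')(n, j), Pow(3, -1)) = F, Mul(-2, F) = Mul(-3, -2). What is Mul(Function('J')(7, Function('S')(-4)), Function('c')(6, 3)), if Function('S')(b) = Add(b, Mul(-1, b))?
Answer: 0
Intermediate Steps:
Function('S')(b) = 0
F = -3 (F = Mul(Rational(-1, 2), Mul(-3, -2)) = Mul(Rational(-1, 2), 6) = -3)
Function('c')(n, j) = -9 (Function('c')(n, j) = Mul(3, -3) = -9)
Mul(Function('J')(7, Function('S')(-4)), Function('c')(6, 3)) = Mul(0, -9) = 0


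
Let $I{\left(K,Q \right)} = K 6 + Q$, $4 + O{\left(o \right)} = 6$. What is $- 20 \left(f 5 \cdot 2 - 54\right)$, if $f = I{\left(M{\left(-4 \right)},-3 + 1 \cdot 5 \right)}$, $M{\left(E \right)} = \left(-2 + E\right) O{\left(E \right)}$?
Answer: $15080$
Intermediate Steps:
$O{\left(o \right)} = 2$ ($O{\left(o \right)} = -4 + 6 = 2$)
$M{\left(E \right)} = -4 + 2 E$ ($M{\left(E \right)} = \left(-2 + E\right) 2 = -4 + 2 E$)
$I{\left(K,Q \right)} = Q + 6 K$ ($I{\left(K,Q \right)} = 6 K + Q = Q + 6 K$)
$f = -70$ ($f = \left(-3 + 1 \cdot 5\right) + 6 \left(-4 + 2 \left(-4\right)\right) = \left(-3 + 5\right) + 6 \left(-4 - 8\right) = 2 + 6 \left(-12\right) = 2 - 72 = -70$)
$- 20 \left(f 5 \cdot 2 - 54\right) = - 20 \left(\left(-70\right) 5 \cdot 2 - 54\right) = - 20 \left(\left(-350\right) 2 - 54\right) = - 20 \left(-700 - 54\right) = \left(-20\right) \left(-754\right) = 15080$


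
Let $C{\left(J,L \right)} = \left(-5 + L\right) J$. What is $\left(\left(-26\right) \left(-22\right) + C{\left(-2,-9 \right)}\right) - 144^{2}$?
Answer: $-20136$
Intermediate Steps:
$C{\left(J,L \right)} = J \left(-5 + L\right)$
$\left(\left(-26\right) \left(-22\right) + C{\left(-2,-9 \right)}\right) - 144^{2} = \left(\left(-26\right) \left(-22\right) - 2 \left(-5 - 9\right)\right) - 144^{2} = \left(572 - -28\right) - 20736 = \left(572 + 28\right) - 20736 = 600 - 20736 = -20136$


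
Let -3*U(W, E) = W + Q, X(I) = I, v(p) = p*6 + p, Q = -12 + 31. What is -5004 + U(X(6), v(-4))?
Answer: -15037/3 ≈ -5012.3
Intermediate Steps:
Q = 19
v(p) = 7*p (v(p) = 6*p + p = 7*p)
U(W, E) = -19/3 - W/3 (U(W, E) = -(W + 19)/3 = -(19 + W)/3 = -19/3 - W/3)
-5004 + U(X(6), v(-4)) = -5004 + (-19/3 - ⅓*6) = -5004 + (-19/3 - 2) = -5004 - 25/3 = -15037/3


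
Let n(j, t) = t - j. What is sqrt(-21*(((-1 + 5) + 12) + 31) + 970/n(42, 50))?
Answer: I*sqrt(3463)/2 ≈ 29.424*I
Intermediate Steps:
sqrt(-21*(((-1 + 5) + 12) + 31) + 970/n(42, 50)) = sqrt(-21*(((-1 + 5) + 12) + 31) + 970/(50 - 1*42)) = sqrt(-21*((4 + 12) + 31) + 970/(50 - 42)) = sqrt(-21*(16 + 31) + 970/8) = sqrt(-21*47 + 970*(1/8)) = sqrt(-987 + 485/4) = sqrt(-3463/4) = I*sqrt(3463)/2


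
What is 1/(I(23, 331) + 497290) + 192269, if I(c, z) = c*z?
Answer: 97077194908/504903 ≈ 1.9227e+5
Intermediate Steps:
1/(I(23, 331) + 497290) + 192269 = 1/(23*331 + 497290) + 192269 = 1/(7613 + 497290) + 192269 = 1/504903 + 192269 = 97077194908/504903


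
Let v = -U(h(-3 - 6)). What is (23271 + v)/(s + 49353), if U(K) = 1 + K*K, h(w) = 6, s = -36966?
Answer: 23234/12387 ≈ 1.8757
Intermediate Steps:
U(K) = 1 + K²
v = -37 (v = -(1 + 6²) = -(1 + 36) = -1*37 = -37)
(23271 + v)/(s + 49353) = (23271 - 37)/(-36966 + 49353) = 23234/12387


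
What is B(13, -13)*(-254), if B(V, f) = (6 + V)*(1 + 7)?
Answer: -38608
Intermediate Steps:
B(V, f) = 48 + 8*V (B(V, f) = (6 + V)*8 = 48 + 8*V)
B(13, -13)*(-254) = (48 + 8*13)*(-254) = (48 + 104)*(-254) = 152*(-254) = -38608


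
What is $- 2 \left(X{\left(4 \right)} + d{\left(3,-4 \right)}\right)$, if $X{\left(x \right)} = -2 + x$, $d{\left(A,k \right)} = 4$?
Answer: $-12$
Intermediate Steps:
$- 2 \left(X{\left(4 \right)} + d{\left(3,-4 \right)}\right) = - 2 \left(\left(-2 + 4\right) + 4\right) = - 2 \left(2 + 4\right) = \left(-2\right) 6 = -12$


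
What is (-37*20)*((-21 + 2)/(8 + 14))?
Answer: 7030/11 ≈ 639.09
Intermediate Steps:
(-37*20)*((-21 + 2)/(8 + 14)) = -(-14060)/22 = -740*(-19/22) = 7030/11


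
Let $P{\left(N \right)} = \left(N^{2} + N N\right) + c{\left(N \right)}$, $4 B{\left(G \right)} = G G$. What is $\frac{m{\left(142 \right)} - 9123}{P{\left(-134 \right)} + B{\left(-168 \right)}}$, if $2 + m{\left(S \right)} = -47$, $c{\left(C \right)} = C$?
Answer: $- \frac{4586}{21417} \approx -0.21413$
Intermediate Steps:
$B{\left(G \right)} = \frac{G^{2}}{4}$ ($B{\left(G \right)} = \frac{G G}{4} = \frac{G^{2}}{4}$)
$P{\left(N \right)} = N + 2 N^{2}$ ($P{\left(N \right)} = \left(N^{2} + N N\right) + N = \left(N^{2} + N^{2}\right) + N = 2 N^{2} + N = N + 2 N^{2}$)
$m{\left(S \right)} = -49$ ($m{\left(S \right)} = -2 - 47 = -49$)
$\frac{m{\left(142 \right)} - 9123}{P{\left(-134 \right)} + B{\left(-168 \right)}} = \frac{-49 - 9123}{- 134 \left(1 + 2 \left(-134\right)\right) + \frac{\left(-168\right)^{2}}{4}} = - \frac{9172}{- 134 \left(1 - 268\right) + \frac{1}{4} \cdot 28224} = - \frac{9172}{\left(-134\right) \left(-267\right) + 7056} = - \frac{9172}{35778 + 7056} = - \frac{9172}{42834} = \left(-9172\right) \frac{1}{42834} = - \frac{4586}{21417}$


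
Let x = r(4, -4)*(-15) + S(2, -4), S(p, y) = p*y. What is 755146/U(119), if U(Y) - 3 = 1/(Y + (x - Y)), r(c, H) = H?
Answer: 39267592/157 ≈ 2.5011e+5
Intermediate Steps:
x = 52 (x = -4*(-15) + 2*(-4) = 60 - 8 = 52)
U(Y) = 157/52 (U(Y) = 3 + 1/(Y + (52 - Y)) = 3 + 1/52 = 157/52)
755146/U(119) = 755146/(157/52) = 755146*(52/157) = 39267592/157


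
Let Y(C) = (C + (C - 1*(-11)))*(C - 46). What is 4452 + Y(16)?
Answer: 3162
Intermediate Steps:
Y(C) = (-46 + C)*(11 + 2*C) (Y(C) = (C + (C + 11))*(-46 + C) = (C + (11 + C))*(-46 + C) = (11 + 2*C)*(-46 + C) = (-46 + C)*(11 + 2*C))
4452 + Y(16) = 4452 + (-506 - 81*16 + 2*16**2) = 4452 + (-506 - 1296 + 2*256) = 4452 + (-506 - 1296 + 512) = 4452 - 1290 = 3162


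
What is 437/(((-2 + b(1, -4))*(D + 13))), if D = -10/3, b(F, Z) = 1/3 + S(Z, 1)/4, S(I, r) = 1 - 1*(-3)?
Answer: -3933/58 ≈ -67.810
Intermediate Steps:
S(I, r) = 4 (S(I, r) = 1 + 3 = 4)
b(F, Z) = 4/3 (b(F, Z) = 1/3 + 4/4 = 1*(⅓) + 4*(¼) = ⅓ + 1 = 4/3)
D = -10/3 (D = -10*⅓ = -10/3 ≈ -3.3333)
437/(((-2 + b(1, -4))*(D + 13))) = 437/(((-2 + 4/3)*(-10/3 + 13))) = 437/((-⅔*29/3)) = 437/(-58/9) = 437*(-9/58) = -3933/58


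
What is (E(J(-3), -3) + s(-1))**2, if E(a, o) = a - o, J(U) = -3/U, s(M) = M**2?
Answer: 25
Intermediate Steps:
(E(J(-3), -3) + s(-1))**2 = ((-3/(-3) - 1*(-3)) + (-1)**2)**2 = ((-3*(-1/3) + 3) + 1)**2 = ((1 + 3) + 1)**2 = (4 + 1)**2 = 5**2 = 25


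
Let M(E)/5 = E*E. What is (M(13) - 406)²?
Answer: 192721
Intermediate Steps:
M(E) = 5*E² (M(E) = 5*(E*E) = 5*E²)
(M(13) - 406)² = (5*13² - 406)² = (5*169 - 406)² = (845 - 406)² = 439² = 192721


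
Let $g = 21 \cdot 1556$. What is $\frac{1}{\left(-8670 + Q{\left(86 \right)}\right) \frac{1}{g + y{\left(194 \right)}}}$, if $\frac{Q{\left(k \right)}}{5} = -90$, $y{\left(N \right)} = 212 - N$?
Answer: $- \frac{5449}{1520} \approx -3.5849$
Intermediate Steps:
$g = 32676$
$Q{\left(k \right)} = -450$ ($Q{\left(k \right)} = 5 \left(-90\right) = -450$)
$\frac{1}{\left(-8670 + Q{\left(86 \right)}\right) \frac{1}{g + y{\left(194 \right)}}} = \frac{1}{\left(-8670 - 450\right) \frac{1}{32676 + \left(212 - 194\right)}} = \frac{1}{\left(-9120\right) \frac{1}{32676 + \left(212 - 194\right)}} = \frac{1}{\left(-9120\right) \frac{1}{32676 + 18}} = \frac{1}{\left(-9120\right) \frac{1}{32694}} = \frac{1}{- \frac{1520}{5449}} = - \frac{5449}{1520}$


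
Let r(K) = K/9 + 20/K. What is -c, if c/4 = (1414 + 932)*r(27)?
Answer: -315928/9 ≈ -35103.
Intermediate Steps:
r(K) = 20/K + K/9 (r(K) = K*(1/9) + 20/K = K/9 + 20/K = 20/K + K/9)
c = 315928/9 (c = 4*((1414 + 932)*(20/27 + (1/9)*27)) = 4*(2346*(20*(1/27) + 3)) = 4*(2346*(20/27 + 3)) = 4*(2346*(101/27)) = 4*(78982/9) = 315928/9 ≈ 35103.)
-c = -1*315928/9 = -315928/9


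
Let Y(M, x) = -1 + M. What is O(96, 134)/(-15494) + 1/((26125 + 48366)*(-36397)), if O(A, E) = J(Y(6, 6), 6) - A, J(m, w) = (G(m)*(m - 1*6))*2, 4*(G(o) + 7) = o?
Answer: 458201037675/84016181749876 ≈ 0.0054537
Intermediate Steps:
G(o) = -7 + o/4
J(m, w) = 2*(-7 + m/4)*(-6 + m) (J(m, w) = ((-7 + m/4)*(m - 1*6))*2 = ((-7 + m/4)*(m - 6))*2 = ((-7 + m/4)*(-6 + m))*2 = 2*(-7 + m/4)*(-6 + m))
O(A, E) = 23/2 - A (O(A, E) = (-28 + (-1 + 6))*(-6 + (-1 + 6))/2 - A = (-28 + 5)*(-6 + 5)/2 - A = (1/2)*(-23)*(-1) - A = 23/2 - A)
O(96, 134)/(-15494) + 1/((26125 + 48366)*(-36397)) = (23/2 - 1*96)/(-15494) + 1/((26125 + 48366)*(-36397)) = (23/2 - 96)*(-1/15494) - 1/36397/74491 = -169/2*(-1/15494) + (1/74491)*(-1/36397) = 169/30988 - 1/2711248927 = 458201037675/84016181749876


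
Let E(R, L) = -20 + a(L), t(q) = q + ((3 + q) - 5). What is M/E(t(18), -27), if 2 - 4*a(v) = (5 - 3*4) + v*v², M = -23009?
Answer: -23009/4903 ≈ -4.6928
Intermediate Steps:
a(v) = 9/4 - v³/4 (a(v) = ½ - ((5 - 3*4) + v*v²)/4 = ½ - ((5 - 12) + v³)/4 = ½ - (-7 + v³)/4 = ½ + (7/4 - v³/4) = 9/4 - v³/4)
t(q) = -2 + 2*q (t(q) = q + (-2 + q) = -2 + 2*q)
E(R, L) = -71/4 - L³/4 (E(R, L) = -20 + (9/4 - L³/4) = -71/4 - L³/4)
M/E(t(18), -27) = -23009/(-71/4 - ¼*(-27)³) = -23009/(-71/4 - ¼*(-19683)) = -23009/(-71/4 + 19683/4) = -23009/4903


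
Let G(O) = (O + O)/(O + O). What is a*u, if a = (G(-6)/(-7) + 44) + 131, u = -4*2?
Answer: -9792/7 ≈ -1398.9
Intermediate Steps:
G(O) = 1 (G(O) = (2*O)/((2*O)) = (2*O)*(1/(2*O)) = 1)
u = -8
a = 1224/7 (a = (1/(-7) + 44) + 131 = (1*(-⅐) + 44) + 131 = (-⅐ + 44) + 131 = 307/7 + 131 = 1224/7 ≈ 174.86)
a*u = (1224/7)*(-8) = -9792/7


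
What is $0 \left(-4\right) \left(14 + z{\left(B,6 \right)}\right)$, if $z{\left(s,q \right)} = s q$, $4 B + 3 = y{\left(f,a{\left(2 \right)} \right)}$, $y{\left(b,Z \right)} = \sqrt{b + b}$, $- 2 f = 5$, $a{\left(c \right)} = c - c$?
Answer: $0$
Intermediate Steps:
$a{\left(c \right)} = 0$
$f = - \frac{5}{2}$ ($f = \left(- \frac{1}{2}\right) 5 = - \frac{5}{2} \approx -2.5$)
$y{\left(b,Z \right)} = \sqrt{2} \sqrt{b}$ ($y{\left(b,Z \right)} = \sqrt{2 b} = \sqrt{2} \sqrt{b}$)
$B = - \frac{3}{4} + \frac{i \sqrt{5}}{4}$ ($B = - \frac{3}{4} + \frac{\sqrt{2} \sqrt{- \frac{5}{2}}}{4} = - \frac{3}{4} + \frac{\sqrt{2} \frac{i \sqrt{10}}{2}}{4} = - \frac{3}{4} + \frac{i \sqrt{5}}{4} \approx -0.75 + 0.55902 i$)
$z{\left(s,q \right)} = q s$
$0 \left(-4\right) \left(14 + z{\left(B,6 \right)}\right) = 0 \left(-4\right) \left(14 + 6 \left(- \frac{3}{4} + \frac{i \sqrt{5}}{4}\right)\right) = 0 \left(14 - \left(\frac{9}{2} - \frac{3 i \sqrt{5}}{2}\right)\right) = 0 \left(\frac{19}{2} + \frac{3 i \sqrt{5}}{2}\right) = 0$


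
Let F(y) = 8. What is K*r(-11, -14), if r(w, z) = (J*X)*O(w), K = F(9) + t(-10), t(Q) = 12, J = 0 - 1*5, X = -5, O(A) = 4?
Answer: 2000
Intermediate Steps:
J = -5 (J = 0 - 5 = -5)
K = 20 (K = 8 + 12 = 20)
r(w, z) = 100 (r(w, z) = -5*(-5)*4 = 25*4 = 100)
K*r(-11, -14) = 20*100 = 2000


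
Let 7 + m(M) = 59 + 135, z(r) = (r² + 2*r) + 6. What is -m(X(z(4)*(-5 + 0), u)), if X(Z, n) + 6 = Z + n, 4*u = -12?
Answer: -187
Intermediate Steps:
u = -3 (u = (¼)*(-12) = -3)
z(r) = 6 + r² + 2*r
X(Z, n) = -6 + Z + n (X(Z, n) = -6 + (Z + n) = -6 + Z + n)
m(M) = 187 (m(M) = -7 + (59 + 135) = -7 + 194 = 187)
-m(X(z(4)*(-5 + 0), u)) = -1*187 = -187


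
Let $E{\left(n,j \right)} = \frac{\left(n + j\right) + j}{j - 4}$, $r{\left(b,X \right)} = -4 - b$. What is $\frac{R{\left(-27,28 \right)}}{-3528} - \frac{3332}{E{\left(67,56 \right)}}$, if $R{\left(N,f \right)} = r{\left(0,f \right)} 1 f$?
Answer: $- \frac{10915274}{11277} \approx -967.92$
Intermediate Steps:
$R{\left(N,f \right)} = - 4 f$ ($R{\left(N,f \right)} = \left(-4 - 0\right) 1 f = \left(-4 + 0\right) 1 f = \left(-4\right) 1 f = - 4 f$)
$E{\left(n,j \right)} = \frac{n + 2 j}{-4 + j}$ ($E{\left(n,j \right)} = \frac{\left(j + n\right) + j}{-4 + j} = \frac{n + 2 j}{-4 + j}$)
$\frac{R{\left(-27,28 \right)}}{-3528} - \frac{3332}{E{\left(67,56 \right)}} = \frac{\left(-4\right) 28}{-3528} - \frac{3332}{\frac{1}{-4 + 56} \left(67 + 2 \cdot 56\right)} = \left(-112\right) \left(- \frac{1}{3528}\right) - \frac{3332}{\frac{1}{52} \left(67 + 112\right)} = \frac{2}{63} - \frac{3332}{\frac{1}{52} \cdot 179} = \frac{2}{63} - \frac{3332}{\frac{179}{52}} = \frac{2}{63} - \frac{173264}{179} = - \frac{10915274}{11277}$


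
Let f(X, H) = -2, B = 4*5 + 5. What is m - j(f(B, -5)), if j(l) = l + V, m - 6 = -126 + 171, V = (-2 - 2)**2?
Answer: 37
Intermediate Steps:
B = 25 (B = 20 + 5 = 25)
V = 16 (V = (-4)**2 = 16)
m = 51 (m = 6 + (-126 + 171) = 6 + 45 = 51)
j(l) = 16 + l (j(l) = l + 16 = 16 + l)
m - j(f(B, -5)) = 51 - (16 - 2) = 51 - 1*14 = 51 - 14 = 37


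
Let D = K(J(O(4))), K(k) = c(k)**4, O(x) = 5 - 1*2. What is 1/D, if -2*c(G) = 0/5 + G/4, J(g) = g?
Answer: 4096/81 ≈ 50.568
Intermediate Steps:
O(x) = 3 (O(x) = 5 - 2 = 3)
c(G) = -G/8 (c(G) = -(0/5 + G/4)/2 = -(0*(1/5) + G*(1/4))/2 = -(0 + G/4)/2 = -G/8)
K(k) = k**4/4096 (K(k) = (-k/8)**4 = k**4/4096)
D = 81/4096 (D = (1/4096)*3**4 = (1/4096)*81 = 81/4096 ≈ 0.019775)
1/D = 1/(81/4096) = 4096/81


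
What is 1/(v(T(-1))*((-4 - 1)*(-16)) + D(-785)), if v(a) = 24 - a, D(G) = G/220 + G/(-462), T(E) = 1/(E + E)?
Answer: 84/164483 ≈ 0.00051069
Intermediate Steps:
T(E) = 1/(2*E)
D(G) = G/420 (D(G) = G*(1/220) + G*(-1/462) = G/220 - G/462 = G/420)
1/(v(T(-1))*((-4 - 1)*(-16)) + D(-785)) = 1/((24 - 1/(2*(-1)))*((-4 - 1)*(-16)) + (1/420)*(-785)) = 1/((24 - (-1)/2)*(-5*(-16)) - 157/84) = 1/((24 - 1*(-1/2))*80 - 157/84) = 1/((24 + 1/2)*80 - 157/84) = 1/((49/2)*80 - 157/84) = 1/(1960 - 157/84) = 1/(164483/84) = 84/164483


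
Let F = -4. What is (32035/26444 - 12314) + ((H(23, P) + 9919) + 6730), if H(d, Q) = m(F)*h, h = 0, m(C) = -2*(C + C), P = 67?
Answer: 114666775/26444 ≈ 4336.2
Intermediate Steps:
m(C) = -4*C
H(d, Q) = 0 (H(d, Q) = -4*(-4)*0 = 16*0 = 0)
(32035/26444 - 12314) + ((H(23, P) + 9919) + 6730) = (32035/26444 - 12314) + ((0 + 9919) + 6730) = (32035*(1/26444) - 12314) + (9919 + 6730) = (32035/26444 - 12314) + 16649 = -325599381/26444 + 16649 = 114666775/26444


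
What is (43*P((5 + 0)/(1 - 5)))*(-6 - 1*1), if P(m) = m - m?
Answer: 0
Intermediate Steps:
P(m) = 0
(43*P((5 + 0)/(1 - 5)))*(-6 - 1*1) = (43*0)*(-6 - 1*1) = 0*(-6 - 1) = 0*(-7) = 0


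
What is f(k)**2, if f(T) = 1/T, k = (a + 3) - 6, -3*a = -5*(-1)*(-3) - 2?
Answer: 9/64 ≈ 0.14063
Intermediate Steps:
a = 17/3 (a = -(-5*(-1)*(-3) - 2)/3 = -(5*(-3) - 2)/3 = -(-15 - 2)/3 = -1/3*(-17) = 17/3 ≈ 5.6667)
k = 8/3 (k = (17/3 + 3) - 6 = 26/3 - 6 = 8/3 ≈ 2.6667)
f(k)**2 = (1/(8/3))**2 = (3/8)**2 = 9/64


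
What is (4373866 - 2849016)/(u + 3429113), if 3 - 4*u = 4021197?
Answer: 3049700/4847629 ≈ 0.62911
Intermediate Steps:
u = -2010597/2 (u = ¾ - ¼*4021197 = ¾ - 4021197/4 = -2010597/2 ≈ -1.0053e+6)
(4373866 - 2849016)/(u + 3429113) = (4373866 - 2849016)/(-2010597/2 + 3429113) = 1524850/(4847629/2) = 1524850*(2/4847629) = 3049700/4847629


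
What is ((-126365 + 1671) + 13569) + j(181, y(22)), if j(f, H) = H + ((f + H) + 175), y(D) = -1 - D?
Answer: -110815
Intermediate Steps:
j(f, H) = 175 + f + 2*H (j(f, H) = H + ((H + f) + 175) = H + (175 + H + f) = 175 + f + 2*H)
((-126365 + 1671) + 13569) + j(181, y(22)) = ((-126365 + 1671) + 13569) + (175 + 181 + 2*(-1 - 1*22)) = (-124694 + 13569) + (175 + 181 + 2*(-1 - 22)) = -111125 + (175 + 181 + 2*(-23)) = -111125 + (175 + 181 - 46) = -111125 + 310 = -110815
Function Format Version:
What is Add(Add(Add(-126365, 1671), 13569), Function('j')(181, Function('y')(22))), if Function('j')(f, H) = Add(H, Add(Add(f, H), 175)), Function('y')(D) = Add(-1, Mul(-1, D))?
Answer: -110815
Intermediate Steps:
Function('j')(f, H) = Add(175, f, Mul(2, H)) (Function('j')(f, H) = Add(H, Add(Add(H, f), 175)) = Add(H, Add(175, H, f)) = Add(175, f, Mul(2, H)))
Add(Add(Add(-126365, 1671), 13569), Function('j')(181, Function('y')(22))) = Add(Add(Add(-126365, 1671), 13569), Add(175, 181, Mul(2, Add(-1, Mul(-1, 22))))) = Add(Add(-124694, 13569), Add(175, 181, Mul(2, Add(-1, -22)))) = Add(-111125, Add(175, 181, Mul(2, -23))) = Add(-111125, Add(175, 181, -46)) = Add(-111125, 310) = -110815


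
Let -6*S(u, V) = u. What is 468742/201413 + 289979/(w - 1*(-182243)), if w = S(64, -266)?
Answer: 431476466155/110111882861 ≈ 3.9185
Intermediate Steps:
S(u, V) = -u/6
w = -32/3 (w = -1/6*64 = -32/3 ≈ -10.667)
468742/201413 + 289979/(w - 1*(-182243)) = 468742/201413 + 289979/(-32/3 - 1*(-182243)) = 468742*(1/201413) + 289979/(-32/3 + 182243) = 468742/201413 + 289979/(546697/3) = 468742/201413 + 289979*(3/546697) = 468742/201413 + 869937/546697 = 431476466155/110111882861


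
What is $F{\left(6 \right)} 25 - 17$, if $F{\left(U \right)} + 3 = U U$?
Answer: $808$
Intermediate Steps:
$F{\left(U \right)} = -3 + U^{2}$ ($F{\left(U \right)} = -3 + U U = -3 + U^{2}$)
$F{\left(6 \right)} 25 - 17 = \left(-3 + 6^{2}\right) 25 - 17 = \left(-3 + 36\right) 25 - 17 = 33 \cdot 25 - 17 = 825 - 17 = 808$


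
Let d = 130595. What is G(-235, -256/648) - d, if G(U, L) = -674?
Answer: -131269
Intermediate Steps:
G(-235, -256/648) - d = -674 - 1*130595 = -674 - 130595 = -131269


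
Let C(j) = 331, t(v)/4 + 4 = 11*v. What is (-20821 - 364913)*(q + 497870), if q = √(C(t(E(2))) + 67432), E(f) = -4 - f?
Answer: -192045386580 - 385734*√67763 ≈ -1.9215e+11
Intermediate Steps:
t(v) = -16 + 44*v (t(v) = -16 + 4*(11*v) = -16 + 44*v)
q = √67763 (q = √(331 + 67432) = √67763 ≈ 260.31)
(-20821 - 364913)*(q + 497870) = (-20821 - 364913)*(√67763 + 497870) = -385734*(497870 + √67763) = -192045386580 - 385734*√67763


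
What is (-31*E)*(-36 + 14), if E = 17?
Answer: 11594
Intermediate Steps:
(-31*E)*(-36 + 14) = (-31*17)*(-36 + 14) = -527*(-22) = 11594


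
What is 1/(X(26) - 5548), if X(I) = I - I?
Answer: -1/5548 ≈ -0.00018025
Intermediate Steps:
X(I) = 0
1/(X(26) - 5548) = 1/(0 - 5548) = 1/(-5548) = -1/5548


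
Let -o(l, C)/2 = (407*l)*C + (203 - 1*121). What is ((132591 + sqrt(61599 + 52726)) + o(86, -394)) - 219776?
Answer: 27494227 + 5*sqrt(4573) ≈ 2.7495e+7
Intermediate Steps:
o(l, C) = -164 - 814*C*l (o(l, C) = -2*((407*l)*C + (203 - 1*121)) = -2*(407*C*l + (203 - 121)) = -2*(407*C*l + 82) = -2*(82 + 407*C*l) = -164 - 814*C*l)
((132591 + sqrt(61599 + 52726)) + o(86, -394)) - 219776 = ((132591 + sqrt(61599 + 52726)) + (-164 - 814*(-394)*86)) - 219776 = ((132591 + sqrt(114325)) + (-164 + 27581576)) - 219776 = ((132591 + 5*sqrt(4573)) + 27581412) - 219776 = (27714003 + 5*sqrt(4573)) - 219776 = 27494227 + 5*sqrt(4573)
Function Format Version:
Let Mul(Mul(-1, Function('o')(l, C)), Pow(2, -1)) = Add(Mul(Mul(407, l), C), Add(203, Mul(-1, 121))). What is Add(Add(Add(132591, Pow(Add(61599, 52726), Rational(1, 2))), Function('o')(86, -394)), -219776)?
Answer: Add(27494227, Mul(5, Pow(4573, Rational(1, 2)))) ≈ 2.7495e+7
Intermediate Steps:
Function('o')(l, C) = Add(-164, Mul(-814, C, l)) (Function('o')(l, C) = Mul(-2, Add(Mul(Mul(407, l), C), Add(203, Mul(-1, 121)))) = Mul(-2, Add(Mul(407, C, l), Add(203, -121))) = Mul(-2, Add(Mul(407, C, l), 82)) = Mul(-2, Add(82, Mul(407, C, l))) = Add(-164, Mul(-814, C, l)))
Add(Add(Add(132591, Pow(Add(61599, 52726), Rational(1, 2))), Function('o')(86, -394)), -219776) = Add(Add(Add(132591, Pow(Add(61599, 52726), Rational(1, 2))), Add(-164, Mul(-814, -394, 86))), -219776) = Add(Add(Add(132591, Pow(114325, Rational(1, 2))), Add(-164, 27581576)), -219776) = Add(Add(Add(132591, Mul(5, Pow(4573, Rational(1, 2)))), 27581412), -219776) = Add(Add(27714003, Mul(5, Pow(4573, Rational(1, 2)))), -219776) = Add(27494227, Mul(5, Pow(4573, Rational(1, 2))))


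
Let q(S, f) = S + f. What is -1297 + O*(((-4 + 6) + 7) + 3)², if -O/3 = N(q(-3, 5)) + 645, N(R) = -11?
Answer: -275185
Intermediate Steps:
O = -1902 (O = -3*(-11 + 645) = -3*634 = -1902)
-1297 + O*(((-4 + 6) + 7) + 3)² = -1297 - 1902*(((-4 + 6) + 7) + 3)² = -1297 - 1902*((2 + 7) + 3)² = -1297 - 1902*(9 + 3)² = -1297 - 1902*12² = -1297 - 1902*144 = -1297 - 273888 = -275185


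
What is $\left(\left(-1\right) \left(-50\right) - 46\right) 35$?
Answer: $140$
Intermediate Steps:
$\left(\left(-1\right) \left(-50\right) - 46\right) 35 = \left(50 - 46\right) 35 = 4 \cdot 35 = 140$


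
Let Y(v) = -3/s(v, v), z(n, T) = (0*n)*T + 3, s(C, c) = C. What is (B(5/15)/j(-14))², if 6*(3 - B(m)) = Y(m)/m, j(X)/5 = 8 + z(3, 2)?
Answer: 9/484 ≈ 0.018595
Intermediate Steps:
z(n, T) = 3 (z(n, T) = 0*T + 3 = 0 + 3 = 3)
j(X) = 55 (j(X) = 5*(8 + 3) = 5*11 = 55)
Y(v) = -3/v
B(m) = 3 + 1/(2*m²) (B(m) = 3 - (-3/m)/(6*m) = 3 - (-1)/(2*m²) = 3 + 1/(2*m²))
(B(5/15)/j(-14))² = ((3 + 1/(2*(5/15)²))/55)² = ((3 + 1/(2*(5*(1/15))²))*(1/55))² = ((3 + 1/(2*3⁻²))*(1/55))² = ((3 + (½)*9)*(1/55))² = ((3 + 9/2)*(1/55))² = ((15/2)*(1/55))² = (3/22)² = 9/484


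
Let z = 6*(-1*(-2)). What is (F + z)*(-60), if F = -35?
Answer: 1380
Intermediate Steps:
z = 12 (z = 6*2 = 12)
(F + z)*(-60) = (-35 + 12)*(-60) = -23*(-60) = 1380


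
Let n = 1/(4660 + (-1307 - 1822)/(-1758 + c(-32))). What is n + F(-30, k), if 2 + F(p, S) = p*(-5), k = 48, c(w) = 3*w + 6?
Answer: 60713980/410229 ≈ 148.00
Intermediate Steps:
c(w) = 6 + 3*w
F(p, S) = -2 - 5*p (F(p, S) = -2 + p*(-5) = -2 - 5*p)
n = 88/410229 (n = 1/(4660 + (-1307 - 1822)/(-1758 + (6 + 3*(-32)))) = 1/(4660 - 3129/(-1758 + (6 - 96))) = 1/(4660 - 3129/(-1758 - 90)) = 1/(4660 - 3129/(-1848)) = 1/(4660 - 3129*(-1/1848)) = 1/(4660 + 149/88) = 1/(410229/88) = 88/410229 ≈ 0.00021451)
n + F(-30, k) = 88/410229 + (-2 - 5*(-30)) = 88/410229 + (-2 + 150) = 88/410229 + 148 = 60713980/410229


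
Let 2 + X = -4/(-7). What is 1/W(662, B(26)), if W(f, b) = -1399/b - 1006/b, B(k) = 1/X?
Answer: 7/24050 ≈ 0.00029106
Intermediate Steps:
X = -10/7 (X = -2 - 4/(-7) = -2 - 4*(-1/7) = -2 + 4/7 = -10/7 ≈ -1.4286)
B(k) = -7/10 (B(k) = 1/(-10/7) = -7/10)
W(f, b) = -2405/b
1/W(662, B(26)) = 1/(-2405/(-7/10)) = 1/(-2405*(-10/7)) = 1/(24050/7) = 7/24050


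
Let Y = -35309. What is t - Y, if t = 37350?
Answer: 72659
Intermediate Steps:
t - Y = 37350 - 1*(-35309) = 37350 + 35309 = 72659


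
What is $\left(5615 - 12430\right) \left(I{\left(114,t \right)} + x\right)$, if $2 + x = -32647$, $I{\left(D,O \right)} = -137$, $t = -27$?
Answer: $223436590$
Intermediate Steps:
$x = -32649$ ($x = -2 - 32647 = -32649$)
$\left(5615 - 12430\right) \left(I{\left(114,t \right)} + x\right) = \left(5615 - 12430\right) \left(-137 - 32649\right) = \left(-6815\right) \left(-32786\right) = 223436590$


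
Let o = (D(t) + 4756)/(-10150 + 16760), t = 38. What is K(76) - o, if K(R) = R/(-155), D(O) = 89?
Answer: -250667/204910 ≈ -1.2233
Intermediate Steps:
K(R) = -R/155 (K(R) = R*(-1/155) = -R/155)
o = 969/1322 (o = (89 + 4756)/(-10150 + 16760) = 4845/6610 = 4845*(1/6610) = 969/1322 ≈ 0.73298)
K(76) - o = -1/155*76 - 1*969/1322 = -76/155 - 969/1322 = -250667/204910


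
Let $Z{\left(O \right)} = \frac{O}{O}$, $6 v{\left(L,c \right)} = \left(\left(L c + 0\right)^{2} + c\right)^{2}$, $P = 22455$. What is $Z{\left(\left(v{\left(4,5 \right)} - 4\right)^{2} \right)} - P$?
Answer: $-22454$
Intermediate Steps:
$v{\left(L,c \right)} = \frac{\left(c + L^{2} c^{2}\right)^{2}}{6}$ ($v{\left(L,c \right)} = \frac{\left(\left(L c + 0\right)^{2} + c\right)^{2}}{6} = \frac{\left(\left(L c\right)^{2} + c\right)^{2}}{6} = \frac{\left(L^{2} c^{2} + c\right)^{2}}{6} = \frac{\left(c + L^{2} c^{2}\right)^{2}}{6}$)
$Z{\left(O \right)} = 1$
$Z{\left(\left(v{\left(4,5 \right)} - 4\right)^{2} \right)} - P = 1 - 22455 = -22454$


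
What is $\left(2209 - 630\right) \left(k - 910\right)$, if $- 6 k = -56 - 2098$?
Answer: $-870029$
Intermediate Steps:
$k = 359$ ($k = - \frac{-56 - 2098}{6} = \left(- \frac{1}{6}\right) \left(-2154\right) = 359$)
$\left(2209 - 630\right) \left(k - 910\right) = \left(2209 - 630\right) \left(359 - 910\right) = 1579 \left(-551\right) = -870029$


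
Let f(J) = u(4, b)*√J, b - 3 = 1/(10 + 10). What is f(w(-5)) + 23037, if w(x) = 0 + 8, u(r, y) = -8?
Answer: 23037 - 16*√2 ≈ 23014.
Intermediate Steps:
b = 61/20 (b = 3 + 1/(10 + 10) = 3 + 1/20 = 61/20 ≈ 3.0500)
w(x) = 8
f(J) = -8*√J
f(w(-5)) + 23037 = -16*√2 + 23037 = 23037 - 16*√2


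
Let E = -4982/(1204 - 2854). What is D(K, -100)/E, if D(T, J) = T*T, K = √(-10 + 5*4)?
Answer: 8250/2491 ≈ 3.3119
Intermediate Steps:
E = 2491/825 (E = -4982/(-1650) = -4982*(-1/1650) = 2491/825 ≈ 3.0194)
K = √10 (K = √(-10 + 20) = √10 ≈ 3.1623)
D(T, J) = T²
D(K, -100)/E = (√10)²/(2491/825) = 10*(825/2491) = 8250/2491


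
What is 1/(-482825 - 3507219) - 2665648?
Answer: -10636052808513/3990044 ≈ -2.6656e+6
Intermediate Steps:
1/(-482825 - 3507219) - 2665648 = 1/(-3990044) - 2665648 = -1/3990044 - 2665648 = -10636052808513/3990044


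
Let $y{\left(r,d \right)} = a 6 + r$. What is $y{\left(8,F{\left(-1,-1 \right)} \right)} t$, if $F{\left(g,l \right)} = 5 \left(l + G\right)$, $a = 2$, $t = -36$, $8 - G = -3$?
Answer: $-720$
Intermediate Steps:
$G = 11$ ($G = 8 - -3 = 8 + 3 = 11$)
$F{\left(g,l \right)} = 55 + 5 l$ ($F{\left(g,l \right)} = 5 \left(l + 11\right) = 5 \left(11 + l\right) = 55 + 5 l$)
$y{\left(r,d \right)} = 12 + r$ ($y{\left(r,d \right)} = 2 \cdot 6 + r = 12 + r$)
$y{\left(8,F{\left(-1,-1 \right)} \right)} t = \left(12 + 8\right) \left(-36\right) = 20 \left(-36\right) = -720$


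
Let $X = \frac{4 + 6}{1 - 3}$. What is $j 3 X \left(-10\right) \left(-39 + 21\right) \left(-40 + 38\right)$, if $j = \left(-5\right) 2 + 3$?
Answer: $-37800$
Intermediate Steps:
$X = -5$ ($X = \frac{10}{-2} = 10 \left(- \frac{1}{2}\right) = -5$)
$j = -7$ ($j = -10 + 3 = -7$)
$j 3 X \left(-10\right) \left(-39 + 21\right) \left(-40 + 38\right) = \left(-7\right) 3 \left(-5\right) \left(-10\right) \left(-39 + 21\right) \left(-40 + 38\right) = \left(-21\right) \left(-5\right) \left(-10\right) \left(\left(-18\right) \left(-2\right)\right) = 105 \left(-10\right) 36 = \left(-1050\right) 36 = -37800$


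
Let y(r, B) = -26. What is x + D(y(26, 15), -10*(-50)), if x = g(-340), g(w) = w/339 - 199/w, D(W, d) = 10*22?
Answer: 25309061/115260 ≈ 219.58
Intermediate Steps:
D(W, d) = 220
g(w) = -199/w + w/339 (g(w) = w*(1/339) - 199/w = w/339 - 199/w = -199/w + w/339)
x = -48139/115260 (x = -199/(-340) + (1/339)*(-340) = -199*(-1/340) - 340/339 = 199/340 - 340/339 = -48139/115260 ≈ -0.41766)
x + D(y(26, 15), -10*(-50)) = -48139/115260 + 220 = 25309061/115260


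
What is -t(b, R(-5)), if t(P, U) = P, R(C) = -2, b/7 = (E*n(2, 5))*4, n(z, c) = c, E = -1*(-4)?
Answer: -560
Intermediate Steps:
E = 4
b = 560 (b = 7*((4*5)*4) = 7*(20*4) = 7*80 = 560)
-t(b, R(-5)) = -1*560 = -560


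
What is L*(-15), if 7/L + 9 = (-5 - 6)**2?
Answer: -15/16 ≈ -0.93750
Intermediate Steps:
L = 1/16 (L = 7/(-9 + (-5 - 6)**2) = 7/(-9 + (-11)**2) = 7/(-9 + 121) = 7/112 = 7*(1/112) = 1/16 ≈ 0.062500)
L*(-15) = (1/16)*(-15) = -15/16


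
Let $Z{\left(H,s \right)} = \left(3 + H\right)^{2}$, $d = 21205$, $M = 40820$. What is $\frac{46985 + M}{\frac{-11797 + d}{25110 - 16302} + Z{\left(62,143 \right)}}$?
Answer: $\frac{32224435}{1550967} \approx 20.777$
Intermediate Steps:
$\frac{46985 + M}{\frac{-11797 + d}{25110 - 16302} + Z{\left(62,143 \right)}} = \frac{46985 + 40820}{\frac{-11797 + 21205}{25110 - 16302} + \left(3 + 62\right)^{2}} = \frac{87805}{\frac{9408}{8808} + 65^{2}} = \frac{87805}{9408 \cdot \frac{1}{8808} + 4225} = \frac{87805}{\frac{392}{367} + 4225} = \frac{87805}{\frac{1550967}{367}} = 87805 \cdot \frac{367}{1550967} = \frac{32224435}{1550967}$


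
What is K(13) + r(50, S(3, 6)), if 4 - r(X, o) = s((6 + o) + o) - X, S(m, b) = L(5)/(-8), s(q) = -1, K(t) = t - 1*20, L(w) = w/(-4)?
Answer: 48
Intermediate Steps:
L(w) = -w/4 (L(w) = w*(-1/4) = -w/4)
K(t) = -20 + t (K(t) = t - 20 = -20 + t)
S(m, b) = 5/32 (S(m, b) = -1/4*5/(-8) = -5/4*(-1/8) = 5/32)
r(X, o) = 5 + X (r(X, o) = 4 - (-1 - X) = 4 + (1 + X) = 5 + X)
K(13) + r(50, S(3, 6)) = (-20 + 13) + (5 + 50) = -7 + 55 = 48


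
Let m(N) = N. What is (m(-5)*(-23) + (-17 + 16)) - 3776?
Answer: -3662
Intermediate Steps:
(m(-5)*(-23) + (-17 + 16)) - 3776 = (-5*(-23) + (-17 + 16)) - 3776 = (115 - 1) - 3776 = 114 - 3776 = -3662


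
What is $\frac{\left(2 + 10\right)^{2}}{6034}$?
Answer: $\frac{72}{3017} \approx 0.023865$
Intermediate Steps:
$\frac{\left(2 + 10\right)^{2}}{6034} = 12^{2} \cdot \frac{1}{6034} = 144 \cdot \frac{1}{6034} = \frac{72}{3017}$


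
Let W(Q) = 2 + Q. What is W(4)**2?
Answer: 36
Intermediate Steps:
W(4)**2 = (2 + 4)**2 = 6**2 = 36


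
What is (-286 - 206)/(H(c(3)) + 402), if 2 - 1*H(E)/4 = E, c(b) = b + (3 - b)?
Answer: -246/199 ≈ -1.2362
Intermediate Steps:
c(b) = 3
H(E) = 8 - 4*E
(-286 - 206)/(H(c(3)) + 402) = (-286 - 206)/((8 - 4*3) + 402) = -492/((8 - 12) + 402) = -492/(-4 + 402) = -492/398 = -492*1/398 = -246/199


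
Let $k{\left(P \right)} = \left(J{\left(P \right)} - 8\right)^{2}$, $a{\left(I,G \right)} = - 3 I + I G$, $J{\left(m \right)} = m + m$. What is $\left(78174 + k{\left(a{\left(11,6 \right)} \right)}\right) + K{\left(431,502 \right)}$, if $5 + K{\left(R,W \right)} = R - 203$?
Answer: $81761$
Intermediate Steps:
$J{\left(m \right)} = 2 m$
$K{\left(R,W \right)} = -208 + R$ ($K{\left(R,W \right)} = -5 + \left(R - 203\right) = -5 + \left(-203 + R\right) = -208 + R$)
$a{\left(I,G \right)} = - 3 I + G I$
$k{\left(P \right)} = \left(-8 + 2 P\right)^{2}$ ($k{\left(P \right)} = \left(2 P - 8\right)^{2} = \left(-8 + 2 P\right)^{2}$)
$\left(78174 + k{\left(a{\left(11,6 \right)} \right)}\right) + K{\left(431,502 \right)} = \left(78174 + 4 \left(-4 + 11 \left(-3 + 6\right)\right)^{2}\right) + \left(-208 + 431\right) = \left(78174 + 4 \left(-4 + 11 \cdot 3\right)^{2}\right) + 223 = \left(78174 + 4 \left(-4 + 33\right)^{2}\right) + 223 = \left(78174 + 4 \cdot 29^{2}\right) + 223 = \left(78174 + 4 \cdot 841\right) + 223 = \left(78174 + 3364\right) + 223 = 81538 + 223 = 81761$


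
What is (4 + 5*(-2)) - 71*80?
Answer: -5686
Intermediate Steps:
(4 + 5*(-2)) - 71*80 = (4 - 10) - 5680 = -6 - 5680 = -5686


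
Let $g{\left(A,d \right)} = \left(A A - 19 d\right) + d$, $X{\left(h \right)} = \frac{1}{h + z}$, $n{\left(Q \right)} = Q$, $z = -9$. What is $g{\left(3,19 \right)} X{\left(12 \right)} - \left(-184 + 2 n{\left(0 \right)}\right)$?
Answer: $73$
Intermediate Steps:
$X{\left(h \right)} = \frac{1}{-9 + h}$ ($X{\left(h \right)} = \frac{1}{h - 9} = \frac{1}{-9 + h}$)
$g{\left(A,d \right)} = A^{2} - 18 d$ ($g{\left(A,d \right)} = \left(A^{2} - 19 d\right) + d = A^{2} - 18 d$)
$g{\left(3,19 \right)} X{\left(12 \right)} - \left(-184 + 2 n{\left(0 \right)}\right) = \frac{3^{2} - 342}{-9 + 12} + \left(184 - 0\right) = \frac{9 - 342}{3} + \left(184 + 0\right) = \left(-333\right) \frac{1}{3} + 184 = -111 + 184 = 73$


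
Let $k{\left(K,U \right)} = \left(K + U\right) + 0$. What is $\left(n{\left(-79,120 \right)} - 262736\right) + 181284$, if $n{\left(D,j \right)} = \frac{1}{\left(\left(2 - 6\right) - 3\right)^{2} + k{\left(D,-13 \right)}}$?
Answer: $- \frac{3502437}{43} \approx -81452.0$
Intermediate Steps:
$k{\left(K,U \right)} = K + U$
$n{\left(D,j \right)} = \frac{1}{36 + D}$ ($n{\left(D,j \right)} = \frac{1}{\left(\left(2 - 6\right) - 3\right)^{2} + \left(D - 13\right)} = \frac{1}{\left(-4 - 3\right)^{2} + \left(-13 + D\right)} = \frac{1}{\left(-7\right)^{2} + \left(-13 + D\right)} = \frac{1}{49 + \left(-13 + D\right)} = \frac{1}{36 + D}$)
$\left(n{\left(-79,120 \right)} - 262736\right) + 181284 = \left(\frac{1}{36 - 79} - 262736\right) + 181284 = \left(\frac{1}{-43} - 262736\right) + 181284 = \left(- \frac{1}{43} - 262736\right) + 181284 = - \frac{11297649}{43} + 181284 = - \frac{3502437}{43}$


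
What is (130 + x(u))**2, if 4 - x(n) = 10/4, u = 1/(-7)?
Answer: 69169/4 ≈ 17292.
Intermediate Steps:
u = -1/7 ≈ -0.14286
x(n) = 3/2 (x(n) = 4 - 10/4 = 4 - 1*5/2 = 4 - 5/2 = 3/2)
(130 + x(u))**2 = (130 + 3/2)**2 = (263/2)**2 = 69169/4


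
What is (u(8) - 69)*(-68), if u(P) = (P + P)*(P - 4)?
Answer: 340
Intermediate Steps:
u(P) = 2*P*(-4 + P) (u(P) = (2*P)*(-4 + P) = 2*P*(-4 + P))
(u(8) - 69)*(-68) = (2*8*(-4 + 8) - 69)*(-68) = (2*8*4 - 69)*(-68) = (64 - 69)*(-68) = -5*(-68) = 340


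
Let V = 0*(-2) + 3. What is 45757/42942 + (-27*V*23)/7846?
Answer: 69752119/84230733 ≈ 0.82811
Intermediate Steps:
V = 3 (V = 0 + 3 = 3)
45757/42942 + (-27*V*23)/7846 = 45757/42942 + (-27*3*23)/7846 = 45757*(1/42942) - 81*23*(1/7846) = 45757/42942 - 1863*1/7846 = 45757/42942 - 1863/7846 = 69752119/84230733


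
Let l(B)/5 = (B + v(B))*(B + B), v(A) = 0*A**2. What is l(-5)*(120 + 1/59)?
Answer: 1770250/59 ≈ 30004.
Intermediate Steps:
v(A) = 0
l(B) = 10*B**2 (l(B) = 5*((B + 0)*(B + B)) = 5*(B*(2*B)) = 5*(2*B**2) = 10*B**2)
l(-5)*(120 + 1/59) = (10*(-5)**2)*(120 + 1/59) = (10*25)*(120 + 1/59) = 250*(7081/59) = 1770250/59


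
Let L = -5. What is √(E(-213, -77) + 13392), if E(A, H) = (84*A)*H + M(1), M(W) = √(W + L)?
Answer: √(1391076 + 2*I) ≈ 1179.4 + 0.e-3*I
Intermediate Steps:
M(W) = √(-5 + W) (M(W) = √(W - 5) = √(-5 + W))
E(A, H) = 2*I + 84*A*H (E(A, H) = (84*A)*H + √(-5 + 1) = 84*A*H + √(-4) = 84*A*H + 2*I = 2*I + 84*A*H)
√(E(-213, -77) + 13392) = √((2*I + 84*(-213)*(-77)) + 13392) = √((2*I + 1377684) + 13392) = √((1377684 + 2*I) + 13392) = √(1391076 + 2*I)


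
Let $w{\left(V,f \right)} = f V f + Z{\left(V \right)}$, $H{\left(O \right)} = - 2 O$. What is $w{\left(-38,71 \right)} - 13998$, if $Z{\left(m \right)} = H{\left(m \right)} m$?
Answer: $-208444$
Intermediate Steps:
$Z{\left(m \right)} = - 2 m^{2}$ ($Z{\left(m \right)} = - 2 m m = - 2 m^{2}$)
$w{\left(V,f \right)} = - 2 V^{2} + V f^{2}$ ($w{\left(V,f \right)} = f V f - 2 V^{2} = V f f - 2 V^{2} = V f^{2} - 2 V^{2} = - 2 V^{2} + V f^{2}$)
$w{\left(-38,71 \right)} - 13998 = - 38 \left(71^{2} - -76\right) - 13998 = - 38 \left(5041 + 76\right) - 13998 = \left(-38\right) 5117 - 13998 = -194446 - 13998 = -208444$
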